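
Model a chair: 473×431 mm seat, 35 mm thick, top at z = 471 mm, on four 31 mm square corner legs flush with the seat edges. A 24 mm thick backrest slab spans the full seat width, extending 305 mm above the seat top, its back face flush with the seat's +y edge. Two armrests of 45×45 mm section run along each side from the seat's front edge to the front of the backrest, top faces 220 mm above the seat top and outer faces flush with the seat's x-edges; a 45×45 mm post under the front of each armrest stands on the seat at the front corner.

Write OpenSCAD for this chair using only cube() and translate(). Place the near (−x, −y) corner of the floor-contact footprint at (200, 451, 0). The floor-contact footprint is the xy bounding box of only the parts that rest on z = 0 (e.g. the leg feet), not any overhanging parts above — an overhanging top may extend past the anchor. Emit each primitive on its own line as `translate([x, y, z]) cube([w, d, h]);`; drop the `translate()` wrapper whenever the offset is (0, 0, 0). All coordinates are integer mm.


translate([200, 451, 436]) cube([473, 431, 35]);
translate([200, 451, 0]) cube([31, 31, 436]);
translate([642, 451, 0]) cube([31, 31, 436]);
translate([200, 851, 0]) cube([31, 31, 436]);
translate([642, 851, 0]) cube([31, 31, 436]);
translate([200, 858, 471]) cube([473, 24, 305]);
translate([200, 451, 646]) cube([45, 407, 45]);
translate([628, 451, 646]) cube([45, 407, 45]);
translate([200, 451, 471]) cube([45, 45, 175]);
translate([628, 451, 471]) cube([45, 45, 175]);


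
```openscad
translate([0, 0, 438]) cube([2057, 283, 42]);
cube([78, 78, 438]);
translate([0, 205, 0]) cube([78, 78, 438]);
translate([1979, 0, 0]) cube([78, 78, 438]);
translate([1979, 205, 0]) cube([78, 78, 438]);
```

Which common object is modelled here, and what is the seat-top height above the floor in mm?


A bench. The seat-top height is 480 mm.

A long slab on four corner posts — a bench. The slab sits at z = 438 with thickness 42, so the top is 438 + 42 = 480 mm.


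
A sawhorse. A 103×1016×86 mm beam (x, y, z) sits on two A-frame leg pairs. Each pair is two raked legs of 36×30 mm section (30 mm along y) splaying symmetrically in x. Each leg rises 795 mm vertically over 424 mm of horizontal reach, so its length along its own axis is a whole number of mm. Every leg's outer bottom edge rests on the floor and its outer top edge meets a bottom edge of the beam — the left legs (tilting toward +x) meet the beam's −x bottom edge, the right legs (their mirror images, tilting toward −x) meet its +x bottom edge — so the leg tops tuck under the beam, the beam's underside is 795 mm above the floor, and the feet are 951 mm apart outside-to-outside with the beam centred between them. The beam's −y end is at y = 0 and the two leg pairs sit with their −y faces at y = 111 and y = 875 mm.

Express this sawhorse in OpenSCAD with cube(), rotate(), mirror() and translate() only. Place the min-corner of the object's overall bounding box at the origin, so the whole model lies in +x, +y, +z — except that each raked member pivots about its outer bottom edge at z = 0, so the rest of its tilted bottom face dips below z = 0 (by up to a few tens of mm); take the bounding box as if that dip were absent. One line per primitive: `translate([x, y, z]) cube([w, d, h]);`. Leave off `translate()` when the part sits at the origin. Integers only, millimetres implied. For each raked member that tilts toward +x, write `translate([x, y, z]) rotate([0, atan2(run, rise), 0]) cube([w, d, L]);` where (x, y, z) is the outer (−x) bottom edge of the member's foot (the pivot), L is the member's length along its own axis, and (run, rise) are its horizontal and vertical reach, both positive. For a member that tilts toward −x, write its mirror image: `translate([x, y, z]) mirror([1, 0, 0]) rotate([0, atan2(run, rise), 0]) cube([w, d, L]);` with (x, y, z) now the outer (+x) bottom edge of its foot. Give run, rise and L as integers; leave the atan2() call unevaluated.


translate([424, 0, 795]) cube([103, 1016, 86]);
translate([0, 111, 0]) rotate([0, atan2(424, 795), 0]) cube([36, 30, 901]);
translate([951, 111, 0]) mirror([1, 0, 0]) rotate([0, atan2(424, 795), 0]) cube([36, 30, 901]);
translate([0, 875, 0]) rotate([0, atan2(424, 795), 0]) cube([36, 30, 901]);
translate([951, 875, 0]) mirror([1, 0, 0]) rotate([0, atan2(424, 795), 0]) cube([36, 30, 901]);


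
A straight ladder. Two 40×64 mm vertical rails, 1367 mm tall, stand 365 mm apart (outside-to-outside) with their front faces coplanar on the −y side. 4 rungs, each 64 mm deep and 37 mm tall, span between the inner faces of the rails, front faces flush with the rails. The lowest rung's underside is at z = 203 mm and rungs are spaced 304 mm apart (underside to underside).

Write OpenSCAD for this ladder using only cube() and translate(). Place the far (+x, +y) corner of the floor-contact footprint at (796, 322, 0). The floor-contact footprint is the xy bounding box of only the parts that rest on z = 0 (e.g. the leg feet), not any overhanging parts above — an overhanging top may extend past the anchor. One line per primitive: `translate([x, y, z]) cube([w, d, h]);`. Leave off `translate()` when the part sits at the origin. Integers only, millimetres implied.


translate([431, 258, 0]) cube([40, 64, 1367]);
translate([756, 258, 0]) cube([40, 64, 1367]);
translate([471, 258, 203]) cube([285, 64, 37]);
translate([471, 258, 507]) cube([285, 64, 37]);
translate([471, 258, 811]) cube([285, 64, 37]);
translate([471, 258, 1115]) cube([285, 64, 37]);


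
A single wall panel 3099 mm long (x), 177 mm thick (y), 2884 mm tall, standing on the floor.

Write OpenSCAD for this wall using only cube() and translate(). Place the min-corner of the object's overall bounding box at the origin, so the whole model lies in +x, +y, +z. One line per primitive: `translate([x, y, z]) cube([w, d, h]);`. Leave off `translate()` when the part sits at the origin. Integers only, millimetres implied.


cube([3099, 177, 2884]);


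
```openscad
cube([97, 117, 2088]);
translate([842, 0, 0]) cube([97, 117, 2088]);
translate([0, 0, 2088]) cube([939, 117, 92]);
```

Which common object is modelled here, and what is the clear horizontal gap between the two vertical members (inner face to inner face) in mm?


A door frame. The clear opening width is 745 mm.

Two 2088 mm tall posts with a header on top — a door frame. The left jamb is 97 mm wide at x = 0; the right jamb starts at x = 842. The clear opening is 842 − 97 = 745 mm.


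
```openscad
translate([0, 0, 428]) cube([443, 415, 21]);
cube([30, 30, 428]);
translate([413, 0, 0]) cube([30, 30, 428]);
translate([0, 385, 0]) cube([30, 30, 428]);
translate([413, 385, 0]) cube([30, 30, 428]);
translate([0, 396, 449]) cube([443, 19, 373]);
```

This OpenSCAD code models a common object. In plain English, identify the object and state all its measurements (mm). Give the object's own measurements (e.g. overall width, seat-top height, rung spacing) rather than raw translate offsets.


A chair. The seat is a 443×415×21 mm slab with its top at z = 449 mm, on four 30×30 mm corner legs (flush with the seat edges, standing on z = 0). A flat backrest 19 mm thick, 373 mm tall, spans the full seat width and rises from the seat top along its +y edge, rear face flush with the rear of the seat.


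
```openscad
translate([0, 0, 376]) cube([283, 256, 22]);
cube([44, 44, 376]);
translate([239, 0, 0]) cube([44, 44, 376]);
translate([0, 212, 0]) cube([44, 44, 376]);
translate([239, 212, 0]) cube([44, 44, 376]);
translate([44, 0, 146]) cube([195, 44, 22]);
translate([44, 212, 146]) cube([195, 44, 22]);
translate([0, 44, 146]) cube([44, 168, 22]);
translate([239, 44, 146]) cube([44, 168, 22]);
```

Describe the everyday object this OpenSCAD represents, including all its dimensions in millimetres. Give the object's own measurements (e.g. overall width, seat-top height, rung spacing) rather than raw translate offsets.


A simple wooden stool: a rectangular seat 283 mm (x) by 256 mm (y), 22 mm thick, top face at z = 398 mm, on four square legs, each 44×44 mm in cross-section. The legs rest on z = 0, each flush with a corner of the seat. Four stretchers, 44 mm wide and 22 mm tall, connect adjacent legs with their undersides at z = 146 mm, each running between the inner faces of the legs it joins and aligned with the legs' outer faces on the other axis.


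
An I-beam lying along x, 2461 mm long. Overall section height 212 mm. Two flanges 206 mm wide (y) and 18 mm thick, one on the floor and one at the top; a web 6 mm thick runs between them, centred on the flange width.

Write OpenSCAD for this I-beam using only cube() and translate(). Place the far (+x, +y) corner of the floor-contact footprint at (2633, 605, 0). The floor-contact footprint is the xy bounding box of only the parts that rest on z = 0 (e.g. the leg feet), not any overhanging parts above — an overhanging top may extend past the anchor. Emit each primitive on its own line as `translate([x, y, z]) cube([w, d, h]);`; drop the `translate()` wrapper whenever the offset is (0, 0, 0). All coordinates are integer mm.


translate([172, 399, 0]) cube([2461, 206, 18]);
translate([172, 499, 18]) cube([2461, 6, 176]);
translate([172, 399, 194]) cube([2461, 206, 18]);


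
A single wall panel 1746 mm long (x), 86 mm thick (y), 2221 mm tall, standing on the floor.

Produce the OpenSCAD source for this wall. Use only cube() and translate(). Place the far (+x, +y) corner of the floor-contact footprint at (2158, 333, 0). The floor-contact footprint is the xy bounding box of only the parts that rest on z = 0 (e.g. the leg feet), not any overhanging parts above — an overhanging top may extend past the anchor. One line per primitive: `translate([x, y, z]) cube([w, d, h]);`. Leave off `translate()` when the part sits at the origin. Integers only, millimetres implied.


translate([412, 247, 0]) cube([1746, 86, 2221]);


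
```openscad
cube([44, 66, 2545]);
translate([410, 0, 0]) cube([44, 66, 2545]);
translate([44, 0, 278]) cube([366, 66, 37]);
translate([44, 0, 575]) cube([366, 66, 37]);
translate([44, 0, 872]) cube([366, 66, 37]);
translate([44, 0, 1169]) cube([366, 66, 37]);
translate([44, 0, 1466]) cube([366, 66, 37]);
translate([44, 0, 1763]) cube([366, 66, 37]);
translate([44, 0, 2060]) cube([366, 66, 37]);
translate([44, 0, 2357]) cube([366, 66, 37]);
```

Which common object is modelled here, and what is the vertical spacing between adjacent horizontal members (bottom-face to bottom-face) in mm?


A ladder. The rung spacing is 297 mm.

Two tall 44×66 posts with 8 short bars between them — a ladder. Adjacent rungs sit at z = 278 and z = 575, so the spacing is 575 − 278 = 297 mm.


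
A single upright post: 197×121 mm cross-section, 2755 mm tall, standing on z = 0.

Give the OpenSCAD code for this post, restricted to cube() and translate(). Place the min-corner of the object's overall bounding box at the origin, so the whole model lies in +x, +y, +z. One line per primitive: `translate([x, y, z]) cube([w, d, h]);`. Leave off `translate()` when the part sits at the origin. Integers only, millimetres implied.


cube([197, 121, 2755]);


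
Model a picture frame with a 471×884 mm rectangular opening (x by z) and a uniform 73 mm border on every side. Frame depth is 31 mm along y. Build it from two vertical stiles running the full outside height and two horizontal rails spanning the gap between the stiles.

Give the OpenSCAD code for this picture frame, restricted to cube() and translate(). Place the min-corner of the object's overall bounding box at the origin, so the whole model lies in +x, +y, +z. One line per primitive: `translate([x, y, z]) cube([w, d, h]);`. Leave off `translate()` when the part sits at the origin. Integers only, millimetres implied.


cube([73, 31, 1030]);
translate([544, 0, 0]) cube([73, 31, 1030]);
translate([73, 0, 0]) cube([471, 31, 73]);
translate([73, 0, 957]) cube([471, 31, 73]);


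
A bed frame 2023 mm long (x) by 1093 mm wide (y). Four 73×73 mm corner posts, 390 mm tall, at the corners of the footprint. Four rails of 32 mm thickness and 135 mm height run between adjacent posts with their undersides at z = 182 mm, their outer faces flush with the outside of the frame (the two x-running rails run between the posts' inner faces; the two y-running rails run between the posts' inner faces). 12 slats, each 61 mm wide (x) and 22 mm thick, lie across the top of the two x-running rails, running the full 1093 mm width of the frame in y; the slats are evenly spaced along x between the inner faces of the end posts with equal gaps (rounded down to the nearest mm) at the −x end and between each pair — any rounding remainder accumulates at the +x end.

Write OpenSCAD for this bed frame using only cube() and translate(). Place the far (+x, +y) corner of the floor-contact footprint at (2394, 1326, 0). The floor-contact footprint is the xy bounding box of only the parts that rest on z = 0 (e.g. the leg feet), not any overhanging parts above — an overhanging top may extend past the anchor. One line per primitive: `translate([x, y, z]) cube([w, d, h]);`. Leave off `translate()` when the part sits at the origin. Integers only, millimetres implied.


// slat z = rail_z + rail_h = 182 + 135 = 317
// slat gap = ⌊(1877 − 12·61) / 13⌋ = 88
translate([371, 233, 0]) cube([73, 73, 390]);
translate([371, 1253, 0]) cube([73, 73, 390]);
translate([2321, 233, 0]) cube([73, 73, 390]);
translate([2321, 1253, 0]) cube([73, 73, 390]);
translate([444, 233, 182]) cube([1877, 32, 135]);
translate([444, 1294, 182]) cube([1877, 32, 135]);
translate([371, 306, 182]) cube([32, 947, 135]);
translate([2362, 306, 182]) cube([32, 947, 135]);
translate([532, 233, 317]) cube([61, 1093, 22]);
translate([681, 233, 317]) cube([61, 1093, 22]);
translate([830, 233, 317]) cube([61, 1093, 22]);
translate([979, 233, 317]) cube([61, 1093, 22]);
translate([1128, 233, 317]) cube([61, 1093, 22]);
translate([1277, 233, 317]) cube([61, 1093, 22]);
translate([1426, 233, 317]) cube([61, 1093, 22]);
translate([1575, 233, 317]) cube([61, 1093, 22]);
translate([1724, 233, 317]) cube([61, 1093, 22]);
translate([1873, 233, 317]) cube([61, 1093, 22]);
translate([2022, 233, 317]) cube([61, 1093, 22]);
translate([2171, 233, 317]) cube([61, 1093, 22]);


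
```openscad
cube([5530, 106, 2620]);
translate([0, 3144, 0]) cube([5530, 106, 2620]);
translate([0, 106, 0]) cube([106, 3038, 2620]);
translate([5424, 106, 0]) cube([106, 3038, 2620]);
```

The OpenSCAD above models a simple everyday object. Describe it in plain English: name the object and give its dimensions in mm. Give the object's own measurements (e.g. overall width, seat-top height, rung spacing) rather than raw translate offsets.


The wall frame of a small rectangular building: four walls, each 2620 mm tall and 106 mm thick, enclosing a footprint 5530 mm (x) by 3250 mm (y) outside-to-outside, with no floor or roof. The front and back walls (the −y and +y sides) span the full width; the two side walls fit between them.


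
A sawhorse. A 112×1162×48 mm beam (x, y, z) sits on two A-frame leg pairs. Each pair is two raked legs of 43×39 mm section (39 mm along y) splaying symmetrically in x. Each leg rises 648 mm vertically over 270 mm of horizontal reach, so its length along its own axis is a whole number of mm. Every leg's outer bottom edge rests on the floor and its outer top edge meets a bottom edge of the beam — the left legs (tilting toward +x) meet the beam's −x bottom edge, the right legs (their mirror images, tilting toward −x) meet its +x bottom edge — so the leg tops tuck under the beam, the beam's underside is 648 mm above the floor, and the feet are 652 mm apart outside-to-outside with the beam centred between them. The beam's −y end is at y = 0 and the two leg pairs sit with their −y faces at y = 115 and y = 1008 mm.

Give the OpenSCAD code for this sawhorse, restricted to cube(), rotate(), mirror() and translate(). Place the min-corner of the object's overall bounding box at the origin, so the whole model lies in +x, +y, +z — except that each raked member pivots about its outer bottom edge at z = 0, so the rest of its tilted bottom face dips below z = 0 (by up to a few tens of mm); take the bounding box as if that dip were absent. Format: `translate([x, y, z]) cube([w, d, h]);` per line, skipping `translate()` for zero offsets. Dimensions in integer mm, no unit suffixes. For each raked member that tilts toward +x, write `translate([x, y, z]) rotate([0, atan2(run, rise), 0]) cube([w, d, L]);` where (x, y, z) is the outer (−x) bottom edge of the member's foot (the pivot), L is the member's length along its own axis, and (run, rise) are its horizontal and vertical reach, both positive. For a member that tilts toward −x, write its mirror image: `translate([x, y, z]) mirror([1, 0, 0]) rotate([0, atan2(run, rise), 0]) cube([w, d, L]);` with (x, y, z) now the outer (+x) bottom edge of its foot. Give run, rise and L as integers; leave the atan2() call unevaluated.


// leg length = √(270² + 648²) = 702
// right-leg outer foot x = 2·270 + 112 = 652
// beam min-corner = (270, 0, 648)
translate([270, 0, 648]) cube([112, 1162, 48]);
translate([0, 115, 0]) rotate([0, atan2(270, 648), 0]) cube([43, 39, 702]);
translate([652, 115, 0]) mirror([1, 0, 0]) rotate([0, atan2(270, 648), 0]) cube([43, 39, 702]);
translate([0, 1008, 0]) rotate([0, atan2(270, 648), 0]) cube([43, 39, 702]);
translate([652, 1008, 0]) mirror([1, 0, 0]) rotate([0, atan2(270, 648), 0]) cube([43, 39, 702]);


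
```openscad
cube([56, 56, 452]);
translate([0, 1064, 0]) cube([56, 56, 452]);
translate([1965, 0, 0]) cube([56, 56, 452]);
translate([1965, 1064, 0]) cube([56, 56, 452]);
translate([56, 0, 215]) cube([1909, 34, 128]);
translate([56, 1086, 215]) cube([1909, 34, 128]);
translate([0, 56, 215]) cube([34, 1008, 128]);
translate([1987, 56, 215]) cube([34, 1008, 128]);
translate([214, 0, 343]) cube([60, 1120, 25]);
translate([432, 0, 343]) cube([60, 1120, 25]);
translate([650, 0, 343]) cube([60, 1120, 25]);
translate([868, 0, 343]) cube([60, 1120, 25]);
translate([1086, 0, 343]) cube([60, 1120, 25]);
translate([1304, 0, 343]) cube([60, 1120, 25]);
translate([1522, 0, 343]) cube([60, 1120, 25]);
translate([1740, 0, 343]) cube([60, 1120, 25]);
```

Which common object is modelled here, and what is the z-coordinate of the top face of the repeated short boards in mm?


A bed frame. The slat-top height is 368 mm.

Four posts, four rails, and a row of slats — a bed frame. Slats sit on the rails at z = 215 + 128 = 343; with slat thickness 25, the top is 368 mm.


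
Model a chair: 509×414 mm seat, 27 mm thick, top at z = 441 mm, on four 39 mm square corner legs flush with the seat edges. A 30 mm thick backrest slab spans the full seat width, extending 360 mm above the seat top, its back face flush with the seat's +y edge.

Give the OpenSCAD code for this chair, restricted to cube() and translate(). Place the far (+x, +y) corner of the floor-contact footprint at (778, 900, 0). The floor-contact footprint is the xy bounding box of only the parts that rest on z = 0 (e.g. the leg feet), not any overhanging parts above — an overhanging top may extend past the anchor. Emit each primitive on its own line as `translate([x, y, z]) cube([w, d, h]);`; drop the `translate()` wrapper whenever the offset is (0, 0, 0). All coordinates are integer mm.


translate([269, 486, 414]) cube([509, 414, 27]);
translate([269, 486, 0]) cube([39, 39, 414]);
translate([739, 486, 0]) cube([39, 39, 414]);
translate([269, 861, 0]) cube([39, 39, 414]);
translate([739, 861, 0]) cube([39, 39, 414]);
translate([269, 870, 441]) cube([509, 30, 360]);


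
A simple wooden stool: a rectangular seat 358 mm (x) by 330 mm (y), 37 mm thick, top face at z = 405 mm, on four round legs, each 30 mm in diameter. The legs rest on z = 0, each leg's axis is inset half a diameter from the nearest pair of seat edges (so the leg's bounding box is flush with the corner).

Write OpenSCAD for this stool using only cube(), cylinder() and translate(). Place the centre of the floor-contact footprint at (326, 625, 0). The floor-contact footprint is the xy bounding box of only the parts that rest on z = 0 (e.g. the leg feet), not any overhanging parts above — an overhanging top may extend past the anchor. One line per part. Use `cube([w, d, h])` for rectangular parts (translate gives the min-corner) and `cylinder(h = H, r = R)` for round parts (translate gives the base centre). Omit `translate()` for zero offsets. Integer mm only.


translate([147, 460, 368]) cube([358, 330, 37]);
translate([162, 475, 0]) cylinder(h = 368, r = 15);
translate([490, 475, 0]) cylinder(h = 368, r = 15);
translate([162, 775, 0]) cylinder(h = 368, r = 15);
translate([490, 775, 0]) cylinder(h = 368, r = 15);


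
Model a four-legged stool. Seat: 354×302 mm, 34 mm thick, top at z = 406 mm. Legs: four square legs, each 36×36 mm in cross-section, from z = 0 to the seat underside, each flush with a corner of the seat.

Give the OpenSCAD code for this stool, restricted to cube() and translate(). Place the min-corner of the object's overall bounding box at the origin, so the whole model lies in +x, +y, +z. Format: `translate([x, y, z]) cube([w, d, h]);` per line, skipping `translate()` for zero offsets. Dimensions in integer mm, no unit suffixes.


translate([0, 0, 372]) cube([354, 302, 34]);
cube([36, 36, 372]);
translate([318, 0, 0]) cube([36, 36, 372]);
translate([0, 266, 0]) cube([36, 36, 372]);
translate([318, 266, 0]) cube([36, 36, 372]);


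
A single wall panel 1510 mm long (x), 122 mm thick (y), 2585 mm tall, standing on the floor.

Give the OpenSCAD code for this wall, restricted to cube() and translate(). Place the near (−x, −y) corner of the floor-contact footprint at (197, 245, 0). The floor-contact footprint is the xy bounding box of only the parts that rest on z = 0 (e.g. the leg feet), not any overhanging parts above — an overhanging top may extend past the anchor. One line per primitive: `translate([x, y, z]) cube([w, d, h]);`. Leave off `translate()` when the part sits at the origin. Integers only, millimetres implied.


translate([197, 245, 0]) cube([1510, 122, 2585]);


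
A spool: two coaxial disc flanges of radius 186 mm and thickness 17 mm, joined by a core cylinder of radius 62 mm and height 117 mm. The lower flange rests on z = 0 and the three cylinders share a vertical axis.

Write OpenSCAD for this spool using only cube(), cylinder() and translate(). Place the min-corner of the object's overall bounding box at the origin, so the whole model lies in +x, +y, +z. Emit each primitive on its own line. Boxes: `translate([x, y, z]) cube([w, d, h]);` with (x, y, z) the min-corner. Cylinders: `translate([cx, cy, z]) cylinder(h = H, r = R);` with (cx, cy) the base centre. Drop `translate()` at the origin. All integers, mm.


translate([186, 186, 0]) cylinder(h = 17, r = 186);
translate([186, 186, 17]) cylinder(h = 117, r = 62);
translate([186, 186, 134]) cylinder(h = 17, r = 186);


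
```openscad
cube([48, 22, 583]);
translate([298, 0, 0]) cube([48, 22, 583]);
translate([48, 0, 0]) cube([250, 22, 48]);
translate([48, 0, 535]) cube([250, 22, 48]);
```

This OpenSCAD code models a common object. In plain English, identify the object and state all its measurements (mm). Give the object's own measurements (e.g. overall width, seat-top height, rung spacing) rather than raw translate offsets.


A rectangular picture frame lying in the x–z plane (depth along y). The opening is 250 mm wide (x) by 487 mm tall (z), surrounded by a border 48 mm wide on all four sides. The frame is 22 mm deep and is made of two full-height vertical stiles with two horizontal rails fitted between them.


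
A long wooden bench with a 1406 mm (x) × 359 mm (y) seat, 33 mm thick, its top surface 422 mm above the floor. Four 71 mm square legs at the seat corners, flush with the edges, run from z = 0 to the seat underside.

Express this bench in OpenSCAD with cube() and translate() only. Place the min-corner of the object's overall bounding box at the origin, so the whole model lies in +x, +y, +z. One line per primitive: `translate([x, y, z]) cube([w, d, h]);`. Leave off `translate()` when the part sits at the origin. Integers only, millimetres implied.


translate([0, 0, 389]) cube([1406, 359, 33]);
cube([71, 71, 389]);
translate([0, 288, 0]) cube([71, 71, 389]);
translate([1335, 0, 0]) cube([71, 71, 389]);
translate([1335, 288, 0]) cube([71, 71, 389]);


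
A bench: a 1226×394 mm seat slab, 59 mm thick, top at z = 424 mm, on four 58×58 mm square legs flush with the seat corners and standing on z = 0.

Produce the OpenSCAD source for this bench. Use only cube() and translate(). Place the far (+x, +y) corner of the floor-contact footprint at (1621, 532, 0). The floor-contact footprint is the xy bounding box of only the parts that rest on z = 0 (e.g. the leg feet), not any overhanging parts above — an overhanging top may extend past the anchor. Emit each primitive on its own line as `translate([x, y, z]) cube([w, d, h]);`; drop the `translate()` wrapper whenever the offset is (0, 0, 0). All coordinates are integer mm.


translate([395, 138, 365]) cube([1226, 394, 59]);
translate([395, 138, 0]) cube([58, 58, 365]);
translate([395, 474, 0]) cube([58, 58, 365]);
translate([1563, 138, 0]) cube([58, 58, 365]);
translate([1563, 474, 0]) cube([58, 58, 365]);


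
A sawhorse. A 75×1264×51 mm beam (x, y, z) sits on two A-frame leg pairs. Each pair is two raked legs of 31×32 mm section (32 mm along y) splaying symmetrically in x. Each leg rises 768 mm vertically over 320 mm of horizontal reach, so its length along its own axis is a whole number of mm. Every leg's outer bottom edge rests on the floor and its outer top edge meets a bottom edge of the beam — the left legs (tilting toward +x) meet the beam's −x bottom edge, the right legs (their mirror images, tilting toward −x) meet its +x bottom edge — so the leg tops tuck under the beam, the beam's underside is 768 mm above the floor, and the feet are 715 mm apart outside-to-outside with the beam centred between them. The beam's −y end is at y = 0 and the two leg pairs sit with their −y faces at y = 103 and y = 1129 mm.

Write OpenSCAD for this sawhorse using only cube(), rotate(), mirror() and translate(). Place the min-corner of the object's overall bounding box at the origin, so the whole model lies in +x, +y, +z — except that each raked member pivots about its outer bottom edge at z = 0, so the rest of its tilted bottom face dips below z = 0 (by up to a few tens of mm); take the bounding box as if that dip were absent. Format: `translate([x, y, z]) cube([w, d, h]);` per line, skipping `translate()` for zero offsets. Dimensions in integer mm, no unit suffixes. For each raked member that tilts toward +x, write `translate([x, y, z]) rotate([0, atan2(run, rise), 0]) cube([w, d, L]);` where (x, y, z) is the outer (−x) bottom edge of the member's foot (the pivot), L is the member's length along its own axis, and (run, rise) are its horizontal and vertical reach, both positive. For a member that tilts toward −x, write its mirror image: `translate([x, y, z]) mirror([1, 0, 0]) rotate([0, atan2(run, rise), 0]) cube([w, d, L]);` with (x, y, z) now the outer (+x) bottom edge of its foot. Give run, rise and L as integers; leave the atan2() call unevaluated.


// leg length = √(320² + 768²) = 832
// right-leg outer foot x = 2·320 + 75 = 715
// beam min-corner = (320, 0, 768)
translate([320, 0, 768]) cube([75, 1264, 51]);
translate([0, 103, 0]) rotate([0, atan2(320, 768), 0]) cube([31, 32, 832]);
translate([715, 103, 0]) mirror([1, 0, 0]) rotate([0, atan2(320, 768), 0]) cube([31, 32, 832]);
translate([0, 1129, 0]) rotate([0, atan2(320, 768), 0]) cube([31, 32, 832]);
translate([715, 1129, 0]) mirror([1, 0, 0]) rotate([0, atan2(320, 768), 0]) cube([31, 32, 832]);


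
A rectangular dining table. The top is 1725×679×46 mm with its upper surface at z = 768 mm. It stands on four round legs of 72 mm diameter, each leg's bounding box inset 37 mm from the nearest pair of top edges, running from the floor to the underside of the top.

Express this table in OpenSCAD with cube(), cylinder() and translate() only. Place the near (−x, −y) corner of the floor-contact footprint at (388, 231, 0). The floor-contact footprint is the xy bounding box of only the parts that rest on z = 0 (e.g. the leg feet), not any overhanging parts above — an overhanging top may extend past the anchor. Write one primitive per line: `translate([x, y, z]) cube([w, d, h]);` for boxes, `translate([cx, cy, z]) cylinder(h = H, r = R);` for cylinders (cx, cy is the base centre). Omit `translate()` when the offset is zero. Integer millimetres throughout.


// leg_h = 768 - 46 = 722
translate([351, 194, 722]) cube([1725, 679, 46]);
translate([424, 267, 0]) cylinder(h = 722, r = 36);
translate([2003, 267, 0]) cylinder(h = 722, r = 36);
translate([424, 800, 0]) cylinder(h = 722, r = 36);
translate([2003, 800, 0]) cylinder(h = 722, r = 36);


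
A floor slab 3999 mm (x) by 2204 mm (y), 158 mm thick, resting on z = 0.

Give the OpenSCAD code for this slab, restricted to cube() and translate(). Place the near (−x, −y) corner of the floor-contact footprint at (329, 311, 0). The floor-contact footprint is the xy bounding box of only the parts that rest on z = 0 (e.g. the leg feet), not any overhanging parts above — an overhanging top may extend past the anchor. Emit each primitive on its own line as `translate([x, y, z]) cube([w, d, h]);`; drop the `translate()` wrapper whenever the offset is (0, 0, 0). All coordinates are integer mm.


translate([329, 311, 0]) cube([3999, 2204, 158]);


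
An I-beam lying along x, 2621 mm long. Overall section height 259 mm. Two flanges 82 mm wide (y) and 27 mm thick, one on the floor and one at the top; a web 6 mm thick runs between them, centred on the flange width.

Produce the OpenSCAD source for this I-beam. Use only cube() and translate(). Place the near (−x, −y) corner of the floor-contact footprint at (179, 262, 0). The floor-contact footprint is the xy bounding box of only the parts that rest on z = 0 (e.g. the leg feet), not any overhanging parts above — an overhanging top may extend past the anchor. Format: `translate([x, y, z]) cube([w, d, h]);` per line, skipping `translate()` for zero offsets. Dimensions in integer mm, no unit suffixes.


translate([179, 262, 0]) cube([2621, 82, 27]);
translate([179, 300, 27]) cube([2621, 6, 205]);
translate([179, 262, 232]) cube([2621, 82, 27]);


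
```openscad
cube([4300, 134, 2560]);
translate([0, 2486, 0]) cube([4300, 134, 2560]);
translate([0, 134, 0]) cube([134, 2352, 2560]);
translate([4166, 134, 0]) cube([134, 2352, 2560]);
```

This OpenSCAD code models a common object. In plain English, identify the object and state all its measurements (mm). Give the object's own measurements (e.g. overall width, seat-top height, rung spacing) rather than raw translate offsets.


The wall frame of a small rectangular building: four walls, each 2560 mm tall and 134 mm thick, enclosing a footprint 4300 mm (x) by 2620 mm (y) outside-to-outside, with no floor or roof. The front and back walls (the −y and +y sides) span the full width; the two side walls fit between them.


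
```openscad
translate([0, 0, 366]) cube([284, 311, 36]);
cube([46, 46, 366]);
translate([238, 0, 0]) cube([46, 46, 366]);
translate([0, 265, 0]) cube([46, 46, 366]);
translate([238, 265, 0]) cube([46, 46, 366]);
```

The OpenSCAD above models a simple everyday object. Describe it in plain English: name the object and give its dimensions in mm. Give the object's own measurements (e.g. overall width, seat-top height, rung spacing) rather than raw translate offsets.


A four-legged stool. The seat is a 284×311×36 mm slab whose top surface is at z = 402 mm; four square legs, each 46×46 mm in cross-section, run from the floor (z = 0) to the underside of the seat, each flush with a corner of the seat.


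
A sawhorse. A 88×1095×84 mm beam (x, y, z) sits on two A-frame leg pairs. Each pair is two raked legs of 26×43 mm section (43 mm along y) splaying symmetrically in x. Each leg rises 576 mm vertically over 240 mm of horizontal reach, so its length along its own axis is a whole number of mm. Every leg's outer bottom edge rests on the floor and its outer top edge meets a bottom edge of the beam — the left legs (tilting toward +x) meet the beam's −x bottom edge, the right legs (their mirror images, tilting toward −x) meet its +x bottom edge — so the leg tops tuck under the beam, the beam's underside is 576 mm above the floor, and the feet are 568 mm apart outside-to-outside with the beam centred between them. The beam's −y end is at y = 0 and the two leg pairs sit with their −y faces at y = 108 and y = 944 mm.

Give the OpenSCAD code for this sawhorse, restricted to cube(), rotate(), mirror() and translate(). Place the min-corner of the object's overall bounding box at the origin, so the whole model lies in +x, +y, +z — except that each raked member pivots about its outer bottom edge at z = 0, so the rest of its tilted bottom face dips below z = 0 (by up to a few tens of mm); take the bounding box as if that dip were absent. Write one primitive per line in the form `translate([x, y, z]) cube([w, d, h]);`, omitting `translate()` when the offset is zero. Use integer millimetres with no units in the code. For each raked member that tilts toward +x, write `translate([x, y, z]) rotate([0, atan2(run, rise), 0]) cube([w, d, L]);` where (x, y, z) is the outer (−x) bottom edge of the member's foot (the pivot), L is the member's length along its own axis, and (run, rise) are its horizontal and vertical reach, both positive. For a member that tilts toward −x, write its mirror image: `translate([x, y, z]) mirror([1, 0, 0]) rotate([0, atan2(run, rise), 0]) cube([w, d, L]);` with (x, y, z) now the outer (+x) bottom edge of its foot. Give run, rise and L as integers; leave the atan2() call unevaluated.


translate([240, 0, 576]) cube([88, 1095, 84]);
translate([0, 108, 0]) rotate([0, atan2(240, 576), 0]) cube([26, 43, 624]);
translate([568, 108, 0]) mirror([1, 0, 0]) rotate([0, atan2(240, 576), 0]) cube([26, 43, 624]);
translate([0, 944, 0]) rotate([0, atan2(240, 576), 0]) cube([26, 43, 624]);
translate([568, 944, 0]) mirror([1, 0, 0]) rotate([0, atan2(240, 576), 0]) cube([26, 43, 624]);


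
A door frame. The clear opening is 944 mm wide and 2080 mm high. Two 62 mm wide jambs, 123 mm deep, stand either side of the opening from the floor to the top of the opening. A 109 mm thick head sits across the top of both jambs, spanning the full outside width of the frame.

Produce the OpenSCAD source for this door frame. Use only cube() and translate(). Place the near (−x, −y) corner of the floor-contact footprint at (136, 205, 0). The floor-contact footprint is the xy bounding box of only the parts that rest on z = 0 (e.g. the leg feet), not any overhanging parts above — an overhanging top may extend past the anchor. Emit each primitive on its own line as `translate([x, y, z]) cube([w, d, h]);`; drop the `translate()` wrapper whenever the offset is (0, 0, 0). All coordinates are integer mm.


translate([136, 205, 0]) cube([62, 123, 2080]);
translate([1142, 205, 0]) cube([62, 123, 2080]);
translate([136, 205, 2080]) cube([1068, 123, 109]);


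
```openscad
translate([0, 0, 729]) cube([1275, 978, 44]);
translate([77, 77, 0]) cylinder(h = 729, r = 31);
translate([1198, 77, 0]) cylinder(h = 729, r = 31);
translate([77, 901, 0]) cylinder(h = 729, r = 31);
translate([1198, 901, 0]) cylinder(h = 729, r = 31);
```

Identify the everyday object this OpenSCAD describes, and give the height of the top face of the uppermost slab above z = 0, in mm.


A table. The table height is 773 mm.

A 1275×978×44 slab sits at z = 729 on four Ø62 mm round legs — a table. The top surface is at 729 + 44 = 773 mm.


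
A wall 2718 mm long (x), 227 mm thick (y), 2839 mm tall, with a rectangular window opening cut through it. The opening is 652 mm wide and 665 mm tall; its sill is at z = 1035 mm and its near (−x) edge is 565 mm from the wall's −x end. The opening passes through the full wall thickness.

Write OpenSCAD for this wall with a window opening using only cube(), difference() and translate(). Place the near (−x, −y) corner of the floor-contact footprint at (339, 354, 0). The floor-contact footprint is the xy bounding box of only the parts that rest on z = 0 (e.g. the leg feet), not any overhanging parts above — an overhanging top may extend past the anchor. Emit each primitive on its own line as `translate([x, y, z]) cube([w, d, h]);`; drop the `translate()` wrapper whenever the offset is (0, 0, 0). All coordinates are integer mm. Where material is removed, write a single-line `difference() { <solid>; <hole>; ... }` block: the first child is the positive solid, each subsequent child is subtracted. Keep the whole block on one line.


difference() { translate([339, 354, 0]) cube([2718, 227, 2839]); translate([904, 354, 1035]) cube([652, 227, 665]); }


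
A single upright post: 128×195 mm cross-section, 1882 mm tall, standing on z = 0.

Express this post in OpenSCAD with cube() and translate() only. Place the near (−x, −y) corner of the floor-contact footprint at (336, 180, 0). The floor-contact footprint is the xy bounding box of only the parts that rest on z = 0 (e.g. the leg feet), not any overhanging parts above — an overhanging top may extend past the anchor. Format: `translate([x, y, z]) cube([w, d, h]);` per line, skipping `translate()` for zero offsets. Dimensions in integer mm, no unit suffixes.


translate([336, 180, 0]) cube([128, 195, 1882]);


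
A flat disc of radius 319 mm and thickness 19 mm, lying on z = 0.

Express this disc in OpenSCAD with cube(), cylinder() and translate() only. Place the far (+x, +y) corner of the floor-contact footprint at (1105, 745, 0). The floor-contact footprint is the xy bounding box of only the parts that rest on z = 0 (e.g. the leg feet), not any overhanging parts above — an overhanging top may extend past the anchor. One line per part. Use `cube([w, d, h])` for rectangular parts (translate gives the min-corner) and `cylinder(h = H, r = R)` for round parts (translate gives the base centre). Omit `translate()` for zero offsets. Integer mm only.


translate([786, 426, 0]) cylinder(h = 19, r = 319);


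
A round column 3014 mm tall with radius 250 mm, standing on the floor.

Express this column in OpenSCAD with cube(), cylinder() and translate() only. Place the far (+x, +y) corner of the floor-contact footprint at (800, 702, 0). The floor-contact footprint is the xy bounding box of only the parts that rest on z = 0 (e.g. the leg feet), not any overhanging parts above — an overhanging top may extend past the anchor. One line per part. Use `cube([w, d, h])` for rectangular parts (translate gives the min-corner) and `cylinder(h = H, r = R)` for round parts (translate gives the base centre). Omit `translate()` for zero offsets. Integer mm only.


translate([550, 452, 0]) cylinder(h = 3014, r = 250);


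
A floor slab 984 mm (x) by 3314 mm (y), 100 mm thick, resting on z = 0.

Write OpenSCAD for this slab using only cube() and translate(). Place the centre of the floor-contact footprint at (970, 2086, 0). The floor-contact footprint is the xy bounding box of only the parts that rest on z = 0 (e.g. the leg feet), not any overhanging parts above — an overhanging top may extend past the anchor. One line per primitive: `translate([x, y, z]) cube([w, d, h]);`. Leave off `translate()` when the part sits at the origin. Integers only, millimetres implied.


translate([478, 429, 0]) cube([984, 3314, 100]);


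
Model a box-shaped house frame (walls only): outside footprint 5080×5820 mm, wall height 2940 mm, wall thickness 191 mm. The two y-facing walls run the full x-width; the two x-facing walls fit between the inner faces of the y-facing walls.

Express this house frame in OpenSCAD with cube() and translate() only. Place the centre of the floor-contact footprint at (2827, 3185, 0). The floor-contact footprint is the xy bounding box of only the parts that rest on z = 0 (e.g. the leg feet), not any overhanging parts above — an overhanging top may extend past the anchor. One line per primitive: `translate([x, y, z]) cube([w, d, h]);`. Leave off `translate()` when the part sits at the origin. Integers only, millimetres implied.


translate([287, 275, 0]) cube([5080, 191, 2940]);
translate([287, 5904, 0]) cube([5080, 191, 2940]);
translate([287, 466, 0]) cube([191, 5438, 2940]);
translate([5176, 466, 0]) cube([191, 5438, 2940]);
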